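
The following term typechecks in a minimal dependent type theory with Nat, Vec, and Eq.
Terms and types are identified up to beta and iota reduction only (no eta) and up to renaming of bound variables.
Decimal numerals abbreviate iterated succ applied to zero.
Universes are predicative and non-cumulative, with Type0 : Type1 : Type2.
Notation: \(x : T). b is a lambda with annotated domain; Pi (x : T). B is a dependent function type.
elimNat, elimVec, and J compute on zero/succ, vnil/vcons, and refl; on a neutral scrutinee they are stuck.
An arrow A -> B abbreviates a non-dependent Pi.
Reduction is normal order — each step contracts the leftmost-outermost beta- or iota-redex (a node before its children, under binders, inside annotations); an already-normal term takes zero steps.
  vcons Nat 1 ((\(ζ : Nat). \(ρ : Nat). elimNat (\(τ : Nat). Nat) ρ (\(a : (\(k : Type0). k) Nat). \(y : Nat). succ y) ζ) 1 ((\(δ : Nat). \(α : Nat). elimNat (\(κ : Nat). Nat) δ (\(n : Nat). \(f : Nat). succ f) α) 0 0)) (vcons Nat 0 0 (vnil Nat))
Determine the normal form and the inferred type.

reduced normal form:
  vcons Nat 1 1 (vcons Nat 0 0 (vnil Nat))
the term's type:
  Vec Nat 2


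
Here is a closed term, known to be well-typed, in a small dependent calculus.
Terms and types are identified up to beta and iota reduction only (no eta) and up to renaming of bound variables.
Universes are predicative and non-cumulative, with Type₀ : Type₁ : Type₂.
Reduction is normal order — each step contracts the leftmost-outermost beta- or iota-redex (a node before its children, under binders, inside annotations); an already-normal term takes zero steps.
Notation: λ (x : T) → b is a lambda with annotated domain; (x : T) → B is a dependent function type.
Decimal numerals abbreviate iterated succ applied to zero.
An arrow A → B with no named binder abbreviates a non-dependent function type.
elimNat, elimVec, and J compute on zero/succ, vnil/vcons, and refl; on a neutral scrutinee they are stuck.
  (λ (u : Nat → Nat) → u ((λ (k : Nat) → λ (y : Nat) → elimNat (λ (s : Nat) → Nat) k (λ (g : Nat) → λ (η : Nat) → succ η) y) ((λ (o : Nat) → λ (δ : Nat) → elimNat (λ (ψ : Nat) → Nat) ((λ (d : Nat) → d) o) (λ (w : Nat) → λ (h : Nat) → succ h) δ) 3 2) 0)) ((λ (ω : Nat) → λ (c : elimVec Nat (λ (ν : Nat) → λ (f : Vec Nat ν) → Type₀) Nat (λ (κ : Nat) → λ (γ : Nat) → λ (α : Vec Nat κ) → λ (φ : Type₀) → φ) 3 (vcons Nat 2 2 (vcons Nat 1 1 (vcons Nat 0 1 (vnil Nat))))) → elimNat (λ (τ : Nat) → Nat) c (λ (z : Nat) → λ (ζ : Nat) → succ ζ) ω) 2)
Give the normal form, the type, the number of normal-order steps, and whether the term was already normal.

normal form:
  7
type:
  Nat
steps to reach normal form (normal order): 23
already normal: no
first redex: a beta-redex


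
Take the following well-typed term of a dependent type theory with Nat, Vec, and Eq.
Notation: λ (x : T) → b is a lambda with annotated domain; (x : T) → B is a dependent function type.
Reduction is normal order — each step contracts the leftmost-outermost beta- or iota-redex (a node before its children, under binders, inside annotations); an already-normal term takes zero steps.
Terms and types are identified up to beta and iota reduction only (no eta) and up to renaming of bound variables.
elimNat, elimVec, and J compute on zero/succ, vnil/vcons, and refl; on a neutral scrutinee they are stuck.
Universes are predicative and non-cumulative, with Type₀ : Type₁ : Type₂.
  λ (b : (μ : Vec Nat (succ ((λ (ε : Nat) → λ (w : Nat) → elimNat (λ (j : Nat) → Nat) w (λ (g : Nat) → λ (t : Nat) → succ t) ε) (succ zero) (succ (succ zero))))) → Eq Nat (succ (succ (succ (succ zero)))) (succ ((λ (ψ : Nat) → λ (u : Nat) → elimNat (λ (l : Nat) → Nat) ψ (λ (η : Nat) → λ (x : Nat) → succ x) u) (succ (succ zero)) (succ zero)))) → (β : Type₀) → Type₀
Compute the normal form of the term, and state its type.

reduced normal form:
  λ (b : (μ : Vec Nat (succ (succ (succ (succ zero))))) → Eq Nat (succ (succ (succ (succ zero)))) (succ (succ (succ (succ zero))))) → (ε : Type₀) → Type₀
type:
  (b : (μ : Vec Nat (succ (succ (succ (succ zero))))) → Eq Nat (succ (succ (succ (succ zero)))) (succ (succ (succ (succ zero))))) → Type₁
observation: normalization takes exactly 12 steps under the normal-order strategy.


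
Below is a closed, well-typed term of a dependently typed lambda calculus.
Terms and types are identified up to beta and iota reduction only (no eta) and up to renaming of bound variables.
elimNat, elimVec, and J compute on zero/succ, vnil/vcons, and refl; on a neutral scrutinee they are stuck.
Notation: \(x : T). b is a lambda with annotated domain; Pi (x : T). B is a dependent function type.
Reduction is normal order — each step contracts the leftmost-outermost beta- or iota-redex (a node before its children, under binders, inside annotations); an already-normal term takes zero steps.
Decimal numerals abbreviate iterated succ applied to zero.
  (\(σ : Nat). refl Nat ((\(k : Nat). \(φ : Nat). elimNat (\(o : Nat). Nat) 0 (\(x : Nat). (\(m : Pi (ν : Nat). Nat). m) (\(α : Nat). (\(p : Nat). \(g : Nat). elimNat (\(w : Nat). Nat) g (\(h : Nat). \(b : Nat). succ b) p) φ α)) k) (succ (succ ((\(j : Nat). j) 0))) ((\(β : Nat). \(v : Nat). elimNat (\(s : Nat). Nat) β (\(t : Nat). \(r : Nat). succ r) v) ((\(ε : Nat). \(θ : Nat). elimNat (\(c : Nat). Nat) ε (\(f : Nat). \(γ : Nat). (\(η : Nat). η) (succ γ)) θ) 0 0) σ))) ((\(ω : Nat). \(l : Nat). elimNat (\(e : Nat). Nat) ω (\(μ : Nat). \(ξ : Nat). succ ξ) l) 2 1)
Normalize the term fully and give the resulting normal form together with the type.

normal form:
  refl Nat 6
type:
  Eq Nat 6 6


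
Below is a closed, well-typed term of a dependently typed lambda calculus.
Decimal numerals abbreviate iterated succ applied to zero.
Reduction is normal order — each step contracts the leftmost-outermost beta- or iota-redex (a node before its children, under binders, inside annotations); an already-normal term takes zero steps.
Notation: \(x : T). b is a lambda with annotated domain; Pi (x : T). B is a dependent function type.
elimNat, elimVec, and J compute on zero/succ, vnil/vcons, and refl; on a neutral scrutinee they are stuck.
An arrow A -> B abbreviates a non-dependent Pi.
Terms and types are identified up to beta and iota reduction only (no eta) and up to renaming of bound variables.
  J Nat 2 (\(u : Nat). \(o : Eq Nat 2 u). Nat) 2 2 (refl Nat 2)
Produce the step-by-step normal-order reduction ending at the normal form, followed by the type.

normal-order reduction sequence:
  J Nat 2 (\(u : Nat). \(o : Eq Nat 2 u). Nat) 2 2 (refl Nat 2)
  ~> 2
type:
  Nat


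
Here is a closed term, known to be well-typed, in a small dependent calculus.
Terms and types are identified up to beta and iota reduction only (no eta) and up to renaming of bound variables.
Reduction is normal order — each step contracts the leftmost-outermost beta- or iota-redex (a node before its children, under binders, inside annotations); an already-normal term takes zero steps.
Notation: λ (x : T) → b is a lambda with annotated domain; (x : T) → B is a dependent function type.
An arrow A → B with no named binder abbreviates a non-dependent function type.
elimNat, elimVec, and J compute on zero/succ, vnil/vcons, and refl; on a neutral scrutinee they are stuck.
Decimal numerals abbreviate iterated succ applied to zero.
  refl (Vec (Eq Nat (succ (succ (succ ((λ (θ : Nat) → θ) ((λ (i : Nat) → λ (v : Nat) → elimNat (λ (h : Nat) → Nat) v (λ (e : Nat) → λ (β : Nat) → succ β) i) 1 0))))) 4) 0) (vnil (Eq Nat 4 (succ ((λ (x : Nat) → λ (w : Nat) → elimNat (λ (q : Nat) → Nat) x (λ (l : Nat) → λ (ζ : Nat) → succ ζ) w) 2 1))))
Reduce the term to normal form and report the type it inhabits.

resulting normal form:
  refl (Vec (Eq Nat 4 4) 0) (vnil (Eq Nat 4 4))
the term's type:
  Eq (Vec (Eq Nat 4 4) 0) (vnil (Eq Nat 4 4)) (vnil (Eq Nat 4 4))
observation: contracting a beta-redex first, the term normalizes in 13 steps.


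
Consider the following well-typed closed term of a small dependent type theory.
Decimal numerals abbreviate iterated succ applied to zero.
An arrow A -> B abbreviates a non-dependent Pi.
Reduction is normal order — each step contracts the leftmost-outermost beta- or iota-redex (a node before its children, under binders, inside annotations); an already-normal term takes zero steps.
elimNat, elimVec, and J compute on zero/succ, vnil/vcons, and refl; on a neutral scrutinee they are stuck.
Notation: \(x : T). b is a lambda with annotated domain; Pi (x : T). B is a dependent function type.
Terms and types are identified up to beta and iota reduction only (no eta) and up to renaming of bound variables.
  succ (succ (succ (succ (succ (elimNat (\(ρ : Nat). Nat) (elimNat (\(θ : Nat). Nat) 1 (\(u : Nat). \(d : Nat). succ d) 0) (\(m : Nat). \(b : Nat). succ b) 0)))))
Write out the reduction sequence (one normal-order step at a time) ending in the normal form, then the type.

normal-order reduction:
  succ (succ (succ (succ (succ (elimNat (\(ρ : Nat). Nat) (elimNat (\(θ : Nat). Nat) 1 (\(u : Nat). \(d : Nat). succ d) 0) (\(m : Nat). \(b : Nat). succ b) 0)))))
  ~> succ (succ (succ (succ (succ (elimNat (\(ρ : Nat). Nat) 1 (\(θ : Nat). \(u : Nat). succ u) 0)))))
  ~> 6
type:
  Nat


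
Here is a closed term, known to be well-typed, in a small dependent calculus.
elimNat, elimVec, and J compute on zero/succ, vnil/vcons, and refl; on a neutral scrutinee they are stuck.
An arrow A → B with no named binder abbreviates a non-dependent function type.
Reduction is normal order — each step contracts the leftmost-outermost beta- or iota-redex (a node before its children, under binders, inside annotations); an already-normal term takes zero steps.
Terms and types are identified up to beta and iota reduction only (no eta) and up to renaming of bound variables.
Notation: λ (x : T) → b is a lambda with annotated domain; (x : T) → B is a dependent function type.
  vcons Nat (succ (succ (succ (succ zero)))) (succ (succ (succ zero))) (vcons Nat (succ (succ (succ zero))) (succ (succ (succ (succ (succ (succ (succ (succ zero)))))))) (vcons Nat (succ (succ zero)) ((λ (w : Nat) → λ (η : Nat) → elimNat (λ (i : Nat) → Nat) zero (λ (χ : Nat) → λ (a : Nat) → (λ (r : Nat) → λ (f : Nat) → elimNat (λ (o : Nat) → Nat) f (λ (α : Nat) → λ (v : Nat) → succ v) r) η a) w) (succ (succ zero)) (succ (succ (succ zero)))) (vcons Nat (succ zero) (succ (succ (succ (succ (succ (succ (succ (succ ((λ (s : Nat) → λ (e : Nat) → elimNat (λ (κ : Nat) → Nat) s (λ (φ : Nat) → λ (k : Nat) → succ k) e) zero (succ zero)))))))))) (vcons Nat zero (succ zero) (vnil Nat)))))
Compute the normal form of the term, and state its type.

reduced normal form:
  vcons Nat (succ (succ (succ (succ zero)))) (succ (succ (succ zero))) (vcons Nat (succ (succ (succ zero))) (succ (succ (succ (succ (succ (succ (succ (succ zero)))))))) (vcons Nat (succ (succ zero)) (succ (succ (succ (succ (succ (succ zero)))))) (vcons Nat (succ zero) (succ (succ (succ (succ (succ (succ (succ (succ (succ zero))))))))) (vcons Nat zero (succ zero) (vnil Nat)))))
inferred type:
  Vec Nat (succ (succ (succ (succ (succ zero)))))


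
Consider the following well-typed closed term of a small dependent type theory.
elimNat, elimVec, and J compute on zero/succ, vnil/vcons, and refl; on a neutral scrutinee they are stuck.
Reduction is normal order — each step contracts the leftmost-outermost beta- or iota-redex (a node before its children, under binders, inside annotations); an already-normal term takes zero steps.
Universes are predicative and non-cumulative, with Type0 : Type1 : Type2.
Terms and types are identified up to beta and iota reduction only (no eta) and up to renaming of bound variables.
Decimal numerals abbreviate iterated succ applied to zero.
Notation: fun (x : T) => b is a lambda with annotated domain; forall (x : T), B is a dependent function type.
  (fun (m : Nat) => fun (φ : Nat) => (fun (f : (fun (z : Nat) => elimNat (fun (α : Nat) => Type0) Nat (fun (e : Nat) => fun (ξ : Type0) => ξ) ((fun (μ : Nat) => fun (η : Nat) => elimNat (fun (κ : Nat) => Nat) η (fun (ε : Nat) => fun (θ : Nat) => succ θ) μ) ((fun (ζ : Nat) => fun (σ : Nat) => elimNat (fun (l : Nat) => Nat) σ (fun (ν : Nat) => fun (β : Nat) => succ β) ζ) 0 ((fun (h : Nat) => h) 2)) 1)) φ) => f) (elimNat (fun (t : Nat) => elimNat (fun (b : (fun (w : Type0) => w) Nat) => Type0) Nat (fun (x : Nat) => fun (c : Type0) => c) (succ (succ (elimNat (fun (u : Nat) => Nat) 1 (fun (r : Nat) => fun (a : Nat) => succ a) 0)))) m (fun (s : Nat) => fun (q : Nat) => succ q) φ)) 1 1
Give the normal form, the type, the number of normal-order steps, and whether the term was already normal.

resulting normal form:
  2
the term's type:
  Nat
reduction steps (normal order): 7
term was already normal: no
first contracted redex: a beta-redex


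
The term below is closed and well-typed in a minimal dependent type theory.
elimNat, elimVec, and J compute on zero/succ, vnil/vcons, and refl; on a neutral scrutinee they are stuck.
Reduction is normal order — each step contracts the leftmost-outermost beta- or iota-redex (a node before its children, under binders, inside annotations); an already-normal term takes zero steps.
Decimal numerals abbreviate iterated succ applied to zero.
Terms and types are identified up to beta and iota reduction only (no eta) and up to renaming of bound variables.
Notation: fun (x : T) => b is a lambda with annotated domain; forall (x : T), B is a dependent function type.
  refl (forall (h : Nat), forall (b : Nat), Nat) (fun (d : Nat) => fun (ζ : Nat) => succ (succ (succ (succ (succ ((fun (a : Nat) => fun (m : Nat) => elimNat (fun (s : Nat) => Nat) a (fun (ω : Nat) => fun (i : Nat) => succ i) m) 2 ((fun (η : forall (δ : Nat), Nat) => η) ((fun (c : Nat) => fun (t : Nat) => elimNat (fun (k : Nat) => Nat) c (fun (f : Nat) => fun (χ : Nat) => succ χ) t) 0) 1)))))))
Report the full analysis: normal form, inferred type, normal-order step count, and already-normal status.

resulting normal form:
  refl (forall (h : Nat), forall (b : Nat), Nat) (fun (d : Nat) => fun (ζ : Nat) => 8)
inferred type:
  Eq (forall (h : Nat), forall (b : Nat), Nat) (fun (d : Nat) => fun (ζ : Nat) => 8) (fun (a : Nat) => fun (m : Nat) => 8)
steps to reach normal form (normal order): 13
started in normal form: no
first redex: a beta-redex


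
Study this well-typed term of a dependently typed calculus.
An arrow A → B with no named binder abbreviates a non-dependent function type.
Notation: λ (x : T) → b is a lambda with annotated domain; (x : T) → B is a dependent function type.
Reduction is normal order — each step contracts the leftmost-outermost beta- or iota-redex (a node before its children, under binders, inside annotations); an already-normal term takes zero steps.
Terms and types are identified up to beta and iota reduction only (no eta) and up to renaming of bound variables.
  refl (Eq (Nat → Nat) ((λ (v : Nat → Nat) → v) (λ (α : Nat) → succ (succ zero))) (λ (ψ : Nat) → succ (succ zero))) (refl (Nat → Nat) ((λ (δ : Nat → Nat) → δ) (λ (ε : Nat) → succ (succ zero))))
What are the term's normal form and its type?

resulting normal form:
  refl (Eq (Nat → Nat) (λ (v : Nat) → succ (succ zero)) (λ (α : Nat) → succ (succ zero))) (refl (Nat → Nat) (λ (ψ : Nat) → succ (succ zero)))
type:
  Eq (Eq (Nat → Nat) (λ (v : Nat) → succ (succ zero)) (λ (α : Nat) → succ (succ zero))) (refl (Nat → Nat) (λ (ψ : Nat) → succ (succ zero))) (refl (Nat → Nat) (λ (δ : Nat) → succ (succ zero)))


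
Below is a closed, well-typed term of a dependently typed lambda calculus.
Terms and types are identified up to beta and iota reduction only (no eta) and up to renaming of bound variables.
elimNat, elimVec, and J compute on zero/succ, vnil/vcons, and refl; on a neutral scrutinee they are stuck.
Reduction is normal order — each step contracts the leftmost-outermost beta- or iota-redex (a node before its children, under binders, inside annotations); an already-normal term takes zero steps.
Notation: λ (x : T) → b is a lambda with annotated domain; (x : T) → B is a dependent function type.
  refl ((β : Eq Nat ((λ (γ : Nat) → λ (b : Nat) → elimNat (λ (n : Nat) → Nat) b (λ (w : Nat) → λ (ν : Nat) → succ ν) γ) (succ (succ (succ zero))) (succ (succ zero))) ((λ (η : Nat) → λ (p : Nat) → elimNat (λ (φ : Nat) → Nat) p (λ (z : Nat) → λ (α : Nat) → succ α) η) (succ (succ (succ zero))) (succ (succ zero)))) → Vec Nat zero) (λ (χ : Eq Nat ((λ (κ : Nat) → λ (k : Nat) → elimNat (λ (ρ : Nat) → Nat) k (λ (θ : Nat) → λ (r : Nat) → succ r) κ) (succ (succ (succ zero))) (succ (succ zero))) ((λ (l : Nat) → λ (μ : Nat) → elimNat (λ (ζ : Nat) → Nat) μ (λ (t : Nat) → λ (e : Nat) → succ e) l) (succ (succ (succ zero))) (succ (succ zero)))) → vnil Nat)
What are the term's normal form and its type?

reduced normal form:
  refl ((β : Eq Nat (succ (succ (succ (succ (succ zero))))) (succ (succ (succ (succ (succ zero)))))) → Vec Nat zero) (λ (γ : Eq Nat (succ (succ (succ (succ (succ zero))))) (succ (succ (succ (succ (succ zero)))))) → vnil Nat)
the term's type:
  Eq ((β : Eq Nat (succ (succ (succ (succ (succ zero))))) (succ (succ (succ (succ (succ zero)))))) → Vec Nat zero) (λ (γ : Eq Nat (succ (succ (succ (succ (succ zero))))) (succ (succ (succ (succ (succ zero)))))) → vnil Nat) (λ (b : Eq Nat (succ (succ (succ (succ (succ zero))))) (succ (succ (succ (succ (succ zero)))))) → vnil Nat)
observation: the first redex contracted is a beta-redex; the normal form is reached in 48 normal-order steps.


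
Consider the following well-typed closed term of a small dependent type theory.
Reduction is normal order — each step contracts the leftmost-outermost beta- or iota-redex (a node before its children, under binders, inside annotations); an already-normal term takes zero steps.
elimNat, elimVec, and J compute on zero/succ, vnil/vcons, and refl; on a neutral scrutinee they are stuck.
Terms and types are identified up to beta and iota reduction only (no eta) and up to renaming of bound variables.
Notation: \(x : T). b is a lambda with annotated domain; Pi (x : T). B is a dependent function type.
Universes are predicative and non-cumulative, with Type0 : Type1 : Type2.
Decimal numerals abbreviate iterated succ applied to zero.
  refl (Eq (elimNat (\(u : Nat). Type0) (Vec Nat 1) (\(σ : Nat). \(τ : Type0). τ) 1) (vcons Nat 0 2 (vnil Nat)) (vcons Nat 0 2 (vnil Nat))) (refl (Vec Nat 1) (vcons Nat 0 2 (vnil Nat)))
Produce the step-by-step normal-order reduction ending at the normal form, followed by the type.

reduction (normal order):
  refl (Eq (elimNat (\(u : Nat). Type0) (Vec Nat 1) (\(σ : Nat). \(τ : Type0). τ) 1) (vcons Nat 0 2 (vnil Nat)) (vcons Nat 0 2 (vnil Nat))) (refl (Vec Nat 1) (vcons Nat 0 2 (vnil Nat)))
  ~> refl (Eq ((\(u : Nat). \(σ : Type0). σ) 0 (elimNat (\(τ : Nat). Type0) (Vec Nat 1) (\(p : Nat). \(μ : Type0). μ) 0)) (vcons Nat 0 2 (vnil Nat)) (vcons Nat 0 2 (vnil Nat))) (refl (Vec Nat 1) (vcons Nat 0 2 (vnil Nat)))
  ~> refl (Eq ((\(u : Type0). u) (elimNat (\(σ : Nat). Type0) (Vec Nat 1) (\(τ : Nat). \(p : Type0). p) 0)) (vcons Nat 0 2 (vnil Nat)) (vcons Nat 0 2 (vnil Nat))) (refl (Vec Nat 1) (vcons Nat 0 2 (vnil Nat)))
  ~> refl (Eq (elimNat (\(u : Nat). Type0) (Vec Nat 1) (\(σ : Nat). \(τ : Type0). τ) 0) (vcons Nat 0 2 (vnil Nat)) (vcons Nat 0 2 (vnil Nat))) (refl (Vec Nat 1) (vcons Nat 0 2 (vnil Nat)))
  ~> refl (Eq (Vec Nat 1) (vcons Nat 0 2 (vnil Nat)) (vcons Nat 0 2 (vnil Nat))) (refl (Vec Nat 1) (vcons Nat 0 2 (vnil Nat)))
type:
  Eq (Eq (Vec Nat 1) (vcons Nat 0 2 (vnil Nat)) (vcons Nat 0 2 (vnil Nat))) (refl (Vec Nat 1) (vcons Nat 0 2 (vnil Nat))) (refl (Vec Nat 1) (vcons Nat 0 2 (vnil Nat)))


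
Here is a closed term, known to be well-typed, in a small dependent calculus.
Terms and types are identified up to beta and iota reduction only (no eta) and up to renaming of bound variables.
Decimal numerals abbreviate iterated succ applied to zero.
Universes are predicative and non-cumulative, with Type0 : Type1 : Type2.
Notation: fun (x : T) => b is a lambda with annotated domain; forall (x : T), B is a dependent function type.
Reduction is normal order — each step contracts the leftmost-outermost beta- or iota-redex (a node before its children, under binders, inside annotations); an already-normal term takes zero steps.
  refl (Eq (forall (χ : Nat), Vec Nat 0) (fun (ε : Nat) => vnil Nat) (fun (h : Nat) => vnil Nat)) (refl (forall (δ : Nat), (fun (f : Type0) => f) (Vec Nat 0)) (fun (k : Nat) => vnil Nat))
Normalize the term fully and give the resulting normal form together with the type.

resulting normal form:
  refl (Eq (forall (χ : Nat), Vec Nat 0) (fun (ε : Nat) => vnil Nat) (fun (h : Nat) => vnil Nat)) (refl (forall (δ : Nat), Vec Nat 0) (fun (f : Nat) => vnil Nat))
inferred type:
  Eq (Eq (forall (χ : Nat), Vec Nat 0) (fun (ε : Nat) => vnil Nat) (fun (h : Nat) => vnil Nat)) (refl (forall (δ : Nat), Vec Nat 0) (fun (f : Nat) => vnil Nat)) (refl (forall (k : Nat), Vec Nat 0) (fun (τ : Nat) => vnil Nat))
observation: the leftmost-outermost redex is a beta-redex, and normalization takes 1 step.


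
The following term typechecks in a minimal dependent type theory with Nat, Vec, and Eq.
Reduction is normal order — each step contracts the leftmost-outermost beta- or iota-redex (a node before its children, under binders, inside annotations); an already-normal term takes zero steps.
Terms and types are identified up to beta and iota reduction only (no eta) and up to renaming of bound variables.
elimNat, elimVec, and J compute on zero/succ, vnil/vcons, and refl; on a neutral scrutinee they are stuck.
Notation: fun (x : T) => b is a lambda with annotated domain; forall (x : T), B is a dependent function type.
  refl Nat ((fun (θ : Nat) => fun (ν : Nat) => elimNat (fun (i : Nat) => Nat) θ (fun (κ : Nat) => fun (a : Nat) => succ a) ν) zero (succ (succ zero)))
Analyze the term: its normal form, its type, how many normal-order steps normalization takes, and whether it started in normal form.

normal form:
  refl Nat (succ (succ zero))
the term's type:
  Eq Nat (succ (succ zero)) (succ (succ zero))
normal-order step count: 9
term was already normal: no
first redex: a beta-redex


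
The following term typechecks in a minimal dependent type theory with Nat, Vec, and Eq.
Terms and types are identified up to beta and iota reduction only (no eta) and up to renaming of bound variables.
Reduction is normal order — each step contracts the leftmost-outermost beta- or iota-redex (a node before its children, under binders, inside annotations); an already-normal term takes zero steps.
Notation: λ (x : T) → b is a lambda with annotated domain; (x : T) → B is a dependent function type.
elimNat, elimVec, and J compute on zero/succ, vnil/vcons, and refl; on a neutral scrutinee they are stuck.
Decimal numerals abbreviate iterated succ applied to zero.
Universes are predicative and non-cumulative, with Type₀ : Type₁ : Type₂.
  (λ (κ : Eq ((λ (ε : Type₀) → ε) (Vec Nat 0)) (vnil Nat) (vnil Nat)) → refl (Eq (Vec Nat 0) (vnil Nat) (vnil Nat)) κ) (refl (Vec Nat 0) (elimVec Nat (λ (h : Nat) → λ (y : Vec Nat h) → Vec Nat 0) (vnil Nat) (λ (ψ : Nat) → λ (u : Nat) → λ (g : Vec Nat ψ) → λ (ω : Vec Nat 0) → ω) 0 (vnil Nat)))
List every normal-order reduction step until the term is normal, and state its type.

normal-order reduction:
  (λ (κ : Eq ((λ (ε : Type₀) → ε) (Vec Nat 0)) (vnil Nat) (vnil Nat)) → refl (Eq (Vec Nat 0) (vnil Nat) (vnil Nat)) κ) (refl (Vec Nat 0) (elimVec Nat (λ (h : Nat) → λ (y : Vec Nat h) → Vec Nat 0) (vnil Nat) (λ (ψ : Nat) → λ (u : Nat) → λ (g : Vec Nat ψ) → λ (ω : Vec Nat 0) → ω) 0 (vnil Nat)))
  ~> refl (Eq (Vec Nat 0) (vnil Nat) (vnil Nat)) (refl (Vec Nat 0) (elimVec Nat (λ (κ : Nat) → λ (ε : Vec Nat κ) → Vec Nat 0) (vnil Nat) (λ (h : Nat) → λ (y : Nat) → λ (ψ : Vec Nat h) → λ (u : Vec Nat 0) → u) 0 (vnil Nat)))
  ~> refl (Eq (Vec Nat 0) (vnil Nat) (vnil Nat)) (refl (Vec Nat 0) (vnil Nat))
inferred type:
  Eq (Eq (Vec Nat 0) (vnil Nat) (vnil Nat)) (refl (Vec Nat 0) (vnil Nat)) (refl (Vec Nat 0) (vnil Nat))


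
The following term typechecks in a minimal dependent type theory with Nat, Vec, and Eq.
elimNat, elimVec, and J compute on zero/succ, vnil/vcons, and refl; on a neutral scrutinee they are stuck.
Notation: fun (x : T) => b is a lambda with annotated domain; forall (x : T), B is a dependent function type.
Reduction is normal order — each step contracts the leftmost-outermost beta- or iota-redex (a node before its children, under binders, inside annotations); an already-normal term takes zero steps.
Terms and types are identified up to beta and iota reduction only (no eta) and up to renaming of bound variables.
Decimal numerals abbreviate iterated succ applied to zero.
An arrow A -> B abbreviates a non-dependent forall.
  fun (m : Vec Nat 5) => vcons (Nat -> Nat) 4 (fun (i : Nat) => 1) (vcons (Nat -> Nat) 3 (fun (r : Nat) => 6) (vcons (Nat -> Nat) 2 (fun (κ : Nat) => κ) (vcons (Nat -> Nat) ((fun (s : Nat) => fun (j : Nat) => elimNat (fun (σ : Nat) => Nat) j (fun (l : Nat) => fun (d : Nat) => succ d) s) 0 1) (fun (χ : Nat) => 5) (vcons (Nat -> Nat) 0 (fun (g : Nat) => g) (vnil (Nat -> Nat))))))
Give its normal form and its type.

normal form:
  fun (m : Vec Nat 5) => vcons (Nat -> Nat) 4 (fun (i : Nat) => 1) (vcons (Nat -> Nat) 3 (fun (r : Nat) => 6) (vcons (Nat -> Nat) 2 (fun (κ : Nat) => κ) (vcons (Nat -> Nat) 1 (fun (s : Nat) => 5) (vcons (Nat -> Nat) 0 (fun (j : Nat) => j) (vnil (Nat -> Nat))))))
the term's type:
  Vec Nat 5 -> Vec (Nat -> Nat) 5
observation: 3 normal-order steps separate the term from its normal form.


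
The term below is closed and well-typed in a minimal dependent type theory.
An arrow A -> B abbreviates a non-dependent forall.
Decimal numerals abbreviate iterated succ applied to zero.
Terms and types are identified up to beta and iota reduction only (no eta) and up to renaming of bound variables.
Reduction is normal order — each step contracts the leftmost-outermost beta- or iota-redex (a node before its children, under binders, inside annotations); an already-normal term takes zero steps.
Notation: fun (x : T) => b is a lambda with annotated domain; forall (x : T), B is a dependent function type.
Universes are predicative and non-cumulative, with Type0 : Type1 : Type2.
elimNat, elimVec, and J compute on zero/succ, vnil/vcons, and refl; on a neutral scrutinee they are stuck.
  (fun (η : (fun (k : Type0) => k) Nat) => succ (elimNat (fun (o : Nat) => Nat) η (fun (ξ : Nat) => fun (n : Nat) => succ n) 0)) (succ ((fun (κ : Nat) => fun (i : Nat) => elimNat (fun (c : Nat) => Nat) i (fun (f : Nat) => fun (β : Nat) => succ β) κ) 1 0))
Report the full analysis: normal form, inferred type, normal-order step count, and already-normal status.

reduced normal form:
  3
inferred type:
  Nat
reduction steps (normal order): 8
started in normal form: no
first redex: a beta-redex


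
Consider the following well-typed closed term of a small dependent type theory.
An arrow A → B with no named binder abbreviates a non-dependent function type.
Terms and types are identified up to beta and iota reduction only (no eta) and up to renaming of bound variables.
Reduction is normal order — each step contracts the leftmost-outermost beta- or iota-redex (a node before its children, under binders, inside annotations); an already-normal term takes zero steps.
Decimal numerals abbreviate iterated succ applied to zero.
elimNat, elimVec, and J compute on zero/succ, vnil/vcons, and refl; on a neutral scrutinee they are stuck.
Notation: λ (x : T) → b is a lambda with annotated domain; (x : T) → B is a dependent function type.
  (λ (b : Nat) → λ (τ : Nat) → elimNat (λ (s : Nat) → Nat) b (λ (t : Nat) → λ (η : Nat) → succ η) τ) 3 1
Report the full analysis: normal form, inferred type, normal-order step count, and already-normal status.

reduced normal form:
  4
type:
  Nat
normal-order step count: 6
already normal: no
first contracted redex: a beta-redex


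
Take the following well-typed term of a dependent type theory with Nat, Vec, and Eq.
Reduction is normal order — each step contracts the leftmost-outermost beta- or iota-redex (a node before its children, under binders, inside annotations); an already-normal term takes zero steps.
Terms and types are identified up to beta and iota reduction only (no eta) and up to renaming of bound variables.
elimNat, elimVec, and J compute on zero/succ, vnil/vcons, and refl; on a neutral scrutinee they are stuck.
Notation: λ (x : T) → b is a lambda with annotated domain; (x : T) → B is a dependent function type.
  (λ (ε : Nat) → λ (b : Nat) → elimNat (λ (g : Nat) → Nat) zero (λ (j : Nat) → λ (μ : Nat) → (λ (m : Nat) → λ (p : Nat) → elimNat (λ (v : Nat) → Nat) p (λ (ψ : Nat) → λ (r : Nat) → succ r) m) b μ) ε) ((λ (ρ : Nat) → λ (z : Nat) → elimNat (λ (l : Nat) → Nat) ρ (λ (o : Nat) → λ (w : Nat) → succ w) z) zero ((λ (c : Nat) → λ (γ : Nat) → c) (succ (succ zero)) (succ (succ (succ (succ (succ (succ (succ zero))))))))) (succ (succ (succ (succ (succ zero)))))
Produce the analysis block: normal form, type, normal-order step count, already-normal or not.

normal form:
  succ (succ (succ (succ (succ (succ (succ (succ (succ (succ zero)))))))))
type:
  Nat
reduction steps (normal order): 38
already normal: no
first contracted redex: a beta-redex


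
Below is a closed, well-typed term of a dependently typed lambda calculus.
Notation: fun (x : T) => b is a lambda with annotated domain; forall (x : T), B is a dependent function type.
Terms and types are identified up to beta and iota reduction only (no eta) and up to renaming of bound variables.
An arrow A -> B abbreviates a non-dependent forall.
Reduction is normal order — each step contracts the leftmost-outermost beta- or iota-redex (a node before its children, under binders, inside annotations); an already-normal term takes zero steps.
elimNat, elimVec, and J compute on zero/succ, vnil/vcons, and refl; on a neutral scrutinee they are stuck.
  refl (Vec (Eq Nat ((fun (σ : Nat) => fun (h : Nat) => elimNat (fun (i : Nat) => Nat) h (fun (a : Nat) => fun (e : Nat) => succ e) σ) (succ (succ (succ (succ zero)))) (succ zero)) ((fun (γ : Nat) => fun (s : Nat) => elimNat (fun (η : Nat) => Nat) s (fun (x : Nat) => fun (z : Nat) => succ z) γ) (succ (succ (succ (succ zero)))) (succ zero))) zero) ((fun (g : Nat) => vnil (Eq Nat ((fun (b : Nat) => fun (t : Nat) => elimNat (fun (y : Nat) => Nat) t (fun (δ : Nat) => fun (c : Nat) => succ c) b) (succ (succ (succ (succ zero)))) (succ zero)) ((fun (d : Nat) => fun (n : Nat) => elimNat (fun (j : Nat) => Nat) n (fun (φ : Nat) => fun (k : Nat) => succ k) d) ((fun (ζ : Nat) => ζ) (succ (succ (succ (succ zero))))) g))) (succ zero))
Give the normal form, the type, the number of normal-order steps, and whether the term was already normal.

normal form:
  refl (Vec (Eq Nat (succ (succ (succ (succ (succ zero))))) (succ (succ (succ (succ (succ zero)))))) zero) (vnil (Eq Nat (succ (succ (succ (succ (succ zero))))) (succ (succ (succ (succ (succ zero)))))))
the term's type:
  Eq (Vec (Eq Nat (succ (succ (succ (succ (succ zero))))) (succ (succ (succ (succ (succ zero)))))) zero) (vnil (Eq Nat (succ (succ (succ (succ (succ zero))))) (succ (succ (succ (succ (succ zero))))))) (vnil (Eq Nat (succ (succ (succ (succ (succ zero))))) (succ (succ (succ (succ (succ zero)))))))
normal-order step count: 62
already normal: no
first redex: a beta-redex


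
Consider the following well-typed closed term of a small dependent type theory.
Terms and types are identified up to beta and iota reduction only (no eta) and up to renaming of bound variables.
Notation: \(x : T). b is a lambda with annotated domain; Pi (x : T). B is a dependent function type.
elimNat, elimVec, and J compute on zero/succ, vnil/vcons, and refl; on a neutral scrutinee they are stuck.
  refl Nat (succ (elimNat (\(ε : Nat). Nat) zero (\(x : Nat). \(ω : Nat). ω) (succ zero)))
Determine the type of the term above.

the term's type:
  Eq Nat (succ zero) (succ zero)


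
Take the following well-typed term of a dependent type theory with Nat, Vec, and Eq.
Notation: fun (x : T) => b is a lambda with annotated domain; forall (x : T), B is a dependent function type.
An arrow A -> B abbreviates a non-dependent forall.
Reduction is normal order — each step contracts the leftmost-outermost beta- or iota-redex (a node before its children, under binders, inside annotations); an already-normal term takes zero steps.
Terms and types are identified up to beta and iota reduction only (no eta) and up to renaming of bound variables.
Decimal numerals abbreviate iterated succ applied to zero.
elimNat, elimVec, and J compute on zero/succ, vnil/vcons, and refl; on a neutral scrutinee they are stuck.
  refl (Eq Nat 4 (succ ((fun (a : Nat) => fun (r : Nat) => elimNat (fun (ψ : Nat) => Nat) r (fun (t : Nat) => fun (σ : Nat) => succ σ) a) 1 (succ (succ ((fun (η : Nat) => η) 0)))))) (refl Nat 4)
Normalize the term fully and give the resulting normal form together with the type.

resulting normal form:
  refl (Eq Nat 4 4) (refl Nat 4)
type:
  Eq (Eq Nat 4 4) (refl Nat 4) (refl Nat 4)


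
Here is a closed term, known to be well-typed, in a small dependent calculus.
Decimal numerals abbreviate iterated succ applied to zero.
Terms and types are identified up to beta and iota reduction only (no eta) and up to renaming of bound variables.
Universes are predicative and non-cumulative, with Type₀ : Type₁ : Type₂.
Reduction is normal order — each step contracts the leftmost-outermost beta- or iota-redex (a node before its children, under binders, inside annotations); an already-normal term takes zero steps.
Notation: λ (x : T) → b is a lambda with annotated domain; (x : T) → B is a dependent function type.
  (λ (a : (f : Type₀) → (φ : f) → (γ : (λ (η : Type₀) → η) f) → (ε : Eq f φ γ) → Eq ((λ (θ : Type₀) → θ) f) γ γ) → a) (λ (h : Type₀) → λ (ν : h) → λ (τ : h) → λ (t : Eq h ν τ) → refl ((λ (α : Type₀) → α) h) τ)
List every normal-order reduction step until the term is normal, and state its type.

normal-order reduction:
  (λ (a : (f : Type₀) → (φ : f) → (γ : (λ (η : Type₀) → η) f) → (ε : Eq f φ γ) → Eq ((λ (θ : Type₀) → θ) f) γ γ) → a) (λ (h : Type₀) → λ (ν : h) → λ (τ : h) → λ (t : Eq h ν τ) → refl ((λ (α : Type₀) → α) h) τ)
  ~> λ (a : Type₀) → λ (f : a) → λ (φ : a) → λ (γ : Eq a f φ) → refl ((λ (η : Type₀) → η) a) φ
  ~> λ (a : Type₀) → λ (f : a) → λ (φ : a) → λ (γ : Eq a f φ) → refl a φ
the term's type:
  (a : Type₀) → (f : a) → (φ : a) → (γ : Eq a f φ) → Eq a φ φ


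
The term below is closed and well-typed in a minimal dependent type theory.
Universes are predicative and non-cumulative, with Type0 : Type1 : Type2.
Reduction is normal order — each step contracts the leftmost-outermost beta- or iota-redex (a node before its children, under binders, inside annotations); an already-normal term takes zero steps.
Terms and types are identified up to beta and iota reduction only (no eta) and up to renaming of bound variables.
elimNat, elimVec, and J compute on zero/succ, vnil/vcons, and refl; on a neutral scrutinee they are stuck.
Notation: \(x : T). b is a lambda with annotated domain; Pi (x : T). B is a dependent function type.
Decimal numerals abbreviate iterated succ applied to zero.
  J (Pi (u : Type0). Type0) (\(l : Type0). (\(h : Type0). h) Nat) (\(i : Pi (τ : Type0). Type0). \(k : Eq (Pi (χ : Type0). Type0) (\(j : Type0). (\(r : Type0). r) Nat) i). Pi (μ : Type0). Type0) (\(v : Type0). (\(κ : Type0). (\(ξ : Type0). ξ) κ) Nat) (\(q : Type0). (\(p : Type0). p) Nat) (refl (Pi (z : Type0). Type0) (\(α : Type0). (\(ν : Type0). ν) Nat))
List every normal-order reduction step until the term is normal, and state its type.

reduction (normal order):
  J (Pi (u : Type0). Type0) (\(l : Type0). (\(h : Type0). h) Nat) (\(i : Pi (τ : Type0). Type0). \(k : Eq (Pi (χ : Type0). Type0) (\(j : Type0). (\(r : Type0). r) Nat) i). Pi (μ : Type0). Type0) (\(v : Type0). (\(κ : Type0). (\(ξ : Type0). ξ) κ) Nat) (\(q : Type0). (\(p : Type0). p) Nat) (refl (Pi (z : Type0). Type0) (\(α : Type0). (\(ν : Type0). ν) Nat))
  ~> \(u : Type0). (\(l : Type0). (\(h : Type0). h) l) Nat
  ~> \(u : Type0). (\(l : Type0). l) Nat
  ~> \(u : Type0). Nat
inferred type:
  Pi (u : Type0). Type0


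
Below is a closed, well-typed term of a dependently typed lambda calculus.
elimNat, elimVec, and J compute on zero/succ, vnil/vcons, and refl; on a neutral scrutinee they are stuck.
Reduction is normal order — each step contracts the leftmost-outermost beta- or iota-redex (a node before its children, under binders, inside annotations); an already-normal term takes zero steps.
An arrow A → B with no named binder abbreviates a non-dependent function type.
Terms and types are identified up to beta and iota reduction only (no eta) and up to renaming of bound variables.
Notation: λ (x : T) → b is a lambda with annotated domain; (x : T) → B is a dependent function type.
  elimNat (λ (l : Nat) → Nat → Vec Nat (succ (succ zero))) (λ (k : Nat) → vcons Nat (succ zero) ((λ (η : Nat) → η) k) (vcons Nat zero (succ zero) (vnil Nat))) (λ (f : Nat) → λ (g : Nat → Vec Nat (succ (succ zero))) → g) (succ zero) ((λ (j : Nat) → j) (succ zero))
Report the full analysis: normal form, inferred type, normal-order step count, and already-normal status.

resulting normal form:
  vcons Nat (succ zero) (succ zero) (vcons Nat zero (succ zero) (vnil Nat))
the term's type:
  Vec Nat (succ (succ zero))
steps to reach normal form (normal order): 7
already normal: no
first contracted redex: an elimNat iota-redex


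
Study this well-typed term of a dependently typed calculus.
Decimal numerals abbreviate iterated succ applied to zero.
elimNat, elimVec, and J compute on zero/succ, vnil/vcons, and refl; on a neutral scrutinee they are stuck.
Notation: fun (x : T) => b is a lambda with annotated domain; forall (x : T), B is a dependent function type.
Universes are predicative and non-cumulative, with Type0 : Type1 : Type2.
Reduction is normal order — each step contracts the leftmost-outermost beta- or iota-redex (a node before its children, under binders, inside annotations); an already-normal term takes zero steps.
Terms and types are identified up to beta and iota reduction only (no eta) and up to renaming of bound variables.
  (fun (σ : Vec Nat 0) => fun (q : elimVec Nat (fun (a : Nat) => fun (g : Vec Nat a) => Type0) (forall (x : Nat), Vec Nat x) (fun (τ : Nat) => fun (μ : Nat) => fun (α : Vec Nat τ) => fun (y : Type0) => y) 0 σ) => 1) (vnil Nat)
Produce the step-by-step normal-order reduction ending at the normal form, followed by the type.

reduction (normal order):
  (fun (σ : Vec Nat 0) => fun (q : elimVec Nat (fun (a : Nat) => fun (g : Vec Nat a) => Type0) (forall (x : Nat), Vec Nat x) (fun (τ : Nat) => fun (μ : Nat) => fun (α : Vec Nat τ) => fun (y : Type0) => y) 0 σ) => 1) (vnil Nat)
  ~> fun (σ : elimVec Nat (fun (q : Nat) => fun (a : Vec Nat q) => Type0) (forall (g : Nat), Vec Nat g) (fun (x : Nat) => fun (τ : Nat) => fun (μ : Vec Nat x) => fun (α : Type0) => α) 0 (vnil Nat)) => 1
  ~> fun (σ : forall (q : Nat), Vec Nat q) => 1
inferred type:
  forall (σ : forall (q : Nat), Vec Nat q), Nat


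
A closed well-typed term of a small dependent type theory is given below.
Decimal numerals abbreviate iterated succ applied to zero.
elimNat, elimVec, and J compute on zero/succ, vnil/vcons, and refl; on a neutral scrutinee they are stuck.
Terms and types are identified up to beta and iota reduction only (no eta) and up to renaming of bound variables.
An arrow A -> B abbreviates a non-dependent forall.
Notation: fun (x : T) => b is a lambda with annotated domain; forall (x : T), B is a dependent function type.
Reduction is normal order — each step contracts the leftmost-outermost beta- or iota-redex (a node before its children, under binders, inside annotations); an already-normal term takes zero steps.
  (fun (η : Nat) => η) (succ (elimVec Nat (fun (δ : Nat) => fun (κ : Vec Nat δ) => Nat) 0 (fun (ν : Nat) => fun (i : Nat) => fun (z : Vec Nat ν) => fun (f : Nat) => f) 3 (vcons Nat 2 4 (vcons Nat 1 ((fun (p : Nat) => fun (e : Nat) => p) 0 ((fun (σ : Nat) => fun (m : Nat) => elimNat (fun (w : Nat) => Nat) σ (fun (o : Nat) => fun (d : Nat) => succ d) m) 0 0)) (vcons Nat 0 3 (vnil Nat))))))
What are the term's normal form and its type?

resulting normal form:
  1
inferred type:
  Nat
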